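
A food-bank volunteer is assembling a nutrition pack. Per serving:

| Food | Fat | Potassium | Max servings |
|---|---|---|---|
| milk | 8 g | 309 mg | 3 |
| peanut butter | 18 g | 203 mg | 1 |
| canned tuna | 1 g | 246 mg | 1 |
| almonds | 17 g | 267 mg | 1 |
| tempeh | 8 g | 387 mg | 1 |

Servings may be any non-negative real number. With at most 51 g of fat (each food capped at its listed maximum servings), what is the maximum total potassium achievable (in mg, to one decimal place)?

Potassium per g fat: canned tuna 246, tempeh 48.38, milk 38.62, almonds 15.71, peanut butter 11.28.
Take 1 serving of canned tuna: uses 1 g fat, +246.0 mg potassium (running total 246.0 mg).
Take 1 serving of tempeh: uses 8 g fat, +387.0 mg potassium (running total 633.0 mg).
Take 3 servings of milk: uses 24 g fat, +927.0 mg potassium (running total 1560.0 mg).
Take 1 serving of almonds: uses 17 g fat, +267.0 mg potassium (running total 1827.0 mg).
Take 0.05556 servings of peanut butter: uses 1 g fat, +11.3 mg potassium (running total 1838.3 mg).
Greedy by best ratio exhausts the fat allowance optimally: 1838.3 mg.

1838.3 mg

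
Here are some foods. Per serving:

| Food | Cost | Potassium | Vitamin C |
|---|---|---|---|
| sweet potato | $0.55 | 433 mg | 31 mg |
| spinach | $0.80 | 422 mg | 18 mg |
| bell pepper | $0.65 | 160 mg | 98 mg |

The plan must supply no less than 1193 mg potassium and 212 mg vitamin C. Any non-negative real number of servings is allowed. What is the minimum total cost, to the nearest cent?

$2.17

Compare the cost at each extreme point of the feasible region.
sweet potato only: max(1193/433, 212/31) = 6.839 servings → $3.76.
spinach only: max(1193/422, 212/18) = 11.78 servings → $9.42.
bell pepper only: max(1193/160, 212/98) = 7.456 servings → $4.85.
sweet potato + spinach: intersection lies outside the first quadrant.
sweet potato + bell pepper with both tight: 2.215 servings and 1.463 servings → $2.17.
spinach + bell pepper with both tight: 2.157 servings and 1.767 servings → $2.87.
The minimum over all feasible corners is $2.17.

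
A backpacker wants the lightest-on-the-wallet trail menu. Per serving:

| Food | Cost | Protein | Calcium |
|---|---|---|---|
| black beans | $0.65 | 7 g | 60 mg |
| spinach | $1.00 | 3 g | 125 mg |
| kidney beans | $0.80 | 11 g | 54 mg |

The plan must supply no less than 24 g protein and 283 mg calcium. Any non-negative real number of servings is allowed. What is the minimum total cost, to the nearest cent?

$2.79

At the optimum either one food covers both requirements or two foods hit both targets exactly; no other combination can be cheaper.
black beans only: max(24/7, 283/60) = 4.717 servings → $3.07.
spinach only: max(24/3, 283/125) = 8 servings → $8.00.
kidney beans only: max(24/11, 283/54) = 5.241 servings → $4.19.
black beans + spinach with both tight: 3.095 servings and 0.7784 servings → $2.79.
black beans + kidney beans: the both-tight solution has a negative serving — not a feasible corner.
spinach + kidney beans with both tight: 1.498 servings and 1.773 servings → $2.92.
The minimum over all feasible corners is $2.79.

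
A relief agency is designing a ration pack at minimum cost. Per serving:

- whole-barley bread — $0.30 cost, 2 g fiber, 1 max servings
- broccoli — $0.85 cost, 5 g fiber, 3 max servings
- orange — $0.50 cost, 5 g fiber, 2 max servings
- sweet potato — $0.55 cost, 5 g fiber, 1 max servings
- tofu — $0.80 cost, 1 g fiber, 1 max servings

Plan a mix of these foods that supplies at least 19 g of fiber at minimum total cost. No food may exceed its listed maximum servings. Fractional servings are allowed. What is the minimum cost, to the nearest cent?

$2.19

Cost per g of fiber: orange $0.1000, sweet potato $0.1100, whole-barley bread $0.1500, broccoli $0.1700, tofu $0.8000.
Take 2 servings of orange: +10.0 g fiber for $1.00 (total $1.00, still need 9.0 g).
Take 1 serving of sweet potato: +5.0 g fiber for $0.55 (total $1.55, still need 4.0 g).
Take 1 serving of whole-barley bread: +2.0 g fiber for $0.30 (total $1.85, still need 2.0 g).
Take 0.4 servings of broccoli: +2.0 g fiber for $0.34 (total $2.19, still need 0.0 g).
Filling from the cheapest source first is optimal under one linear minimum: $2.19.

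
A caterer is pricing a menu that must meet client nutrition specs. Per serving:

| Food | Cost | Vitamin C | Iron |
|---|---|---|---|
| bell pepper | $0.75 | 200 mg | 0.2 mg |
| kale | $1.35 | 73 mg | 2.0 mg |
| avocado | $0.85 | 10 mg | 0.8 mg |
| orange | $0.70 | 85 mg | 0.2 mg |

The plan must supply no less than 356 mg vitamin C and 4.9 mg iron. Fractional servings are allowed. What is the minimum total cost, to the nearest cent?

$3.87

Minimising a linear cost over {vitamin C ≥ 356, iron ≥ 4.9, servings ≥ 0} — the optimum is at a vertex, using one or two foods.
bell pepper only: max(356/200, 4.9/0.2) = 24.5 servings → $18.38.
kale only: max(356/73, 4.9/2.0) = 4.877 servings → $6.58.
avocado only: max(356/10, 4.9/0.8) = 35.6 servings → $30.26.
orange only: max(356/85, 4.9/0.2) = 24.5 servings → $17.15.
bell pepper + kale with both tight: 0.9193 servings and 2.358 servings → $3.87.
bell pepper + avocado with both tight: 1.492 servings and 5.752 servings → $6.01.
bell pepper + orange: the both-tight solution has a negative serving — not a feasible corner.
kale + avocado: the both-tight solution has a negative serving — not a feasible corner.
kale + orange with both tight: 2.222 servings and 2.28 servings → $4.60.
avocado + orange with both tight: 5.232 servings and 3.573 servings → $6.95.
So the least-cost plan costs $3.87.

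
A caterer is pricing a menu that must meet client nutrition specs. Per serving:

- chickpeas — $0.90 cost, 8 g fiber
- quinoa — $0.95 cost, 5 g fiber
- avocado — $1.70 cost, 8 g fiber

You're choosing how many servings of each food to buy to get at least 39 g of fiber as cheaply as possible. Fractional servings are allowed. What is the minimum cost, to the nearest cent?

$4.39

Cost per g of fiber: chickpeas $0.1125, quinoa $0.1900, avocado $0.2125.
With no serving limits, use only chickpeas: 39 g / 8 g = 4.875 servings × $0.90 = $4.39.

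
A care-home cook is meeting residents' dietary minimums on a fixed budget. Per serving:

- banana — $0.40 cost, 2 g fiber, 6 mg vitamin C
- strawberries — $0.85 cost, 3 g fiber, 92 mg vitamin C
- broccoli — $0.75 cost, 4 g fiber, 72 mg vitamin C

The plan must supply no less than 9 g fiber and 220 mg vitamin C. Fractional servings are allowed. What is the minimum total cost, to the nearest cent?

With two linear requirements the optimum uses one or two foods; enumerate the corners.
banana only: max(9/2, 220/6) = 36.67 servings → $14.67.
strawberries only: max(9/3, 220/92) = 3 servings → $2.55.
broccoli only: max(9/4, 220/72) = 3.056 servings → $2.29.
banana + strawberries with both tight: 1.012 servings and 2.325 servings → $2.38.
banana + broccoli: the both-tight solution has a negative serving — not a feasible corner.
strawberries + broccoli with both tight: 1.526 servings and 1.105 servings → $2.13.
Cheapest feasible corner: $2.13.

$2.13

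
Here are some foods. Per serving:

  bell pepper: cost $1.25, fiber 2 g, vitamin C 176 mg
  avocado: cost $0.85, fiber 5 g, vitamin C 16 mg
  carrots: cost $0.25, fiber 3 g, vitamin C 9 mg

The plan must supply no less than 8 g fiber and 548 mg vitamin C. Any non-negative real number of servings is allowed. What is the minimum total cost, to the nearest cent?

With two linear requirements the optimum uses one or two foods; enumerate the corners.
bell pepper only: max(8/2, 548/176) = 4 servings → $5.00.
avocado only: max(8/5, 548/16) = 34.25 servings → $29.11.
carrots only: max(8/3, 548/9) = 60.89 servings → $15.22.
bell pepper + avocado with both tight: 3.08 servings and 0.3679 servings → $4.16.
bell pepper + carrots with both tight: 3.082 servings and 0.6118 servings → $4.01.
avocado + carrots: the both-tight solution has a negative serving — not a feasible corner.
So the least-cost plan costs $4.01.

$4.01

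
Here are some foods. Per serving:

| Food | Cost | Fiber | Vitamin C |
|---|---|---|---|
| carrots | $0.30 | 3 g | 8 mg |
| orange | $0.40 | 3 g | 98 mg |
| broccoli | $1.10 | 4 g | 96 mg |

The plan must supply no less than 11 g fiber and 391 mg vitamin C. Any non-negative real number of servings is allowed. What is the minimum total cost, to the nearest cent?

With two linear requirements the optimum uses one or two foods; enumerate the corners.
carrots only: max(11/3, 391/8) = 48.88 servings → $14.66.
orange only: max(11/3, 391/98) = 3.99 servings → $1.60.
broccoli only: max(11/4, 391/96) = 4.073 servings → $4.48.
carrots + orange: the both-tight solution has a negative serving — not a feasible corner.
carrots + broccoli with both targets exact would need a negative amount; discard.
orange + broccoli: the both-tight solution has a negative serving — not a feasible corner.
Cheapest feasible corner: $1.60.

$1.60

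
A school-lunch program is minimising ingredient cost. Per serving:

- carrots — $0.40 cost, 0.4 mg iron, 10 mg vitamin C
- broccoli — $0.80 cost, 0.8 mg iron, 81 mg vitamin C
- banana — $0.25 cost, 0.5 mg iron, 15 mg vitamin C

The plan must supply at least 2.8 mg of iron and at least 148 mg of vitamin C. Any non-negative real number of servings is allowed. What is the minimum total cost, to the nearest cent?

$1.85

For a min-cost LP with two ≥-constraints, a basic feasible solution has at most two positive variables.
carrots only: max(2.8/0.4, 148/10) = 14.8 servings → $5.92.
broccoli only: max(2.8/0.8, 148/81) = 3.5 servings → $2.80.
banana only: max(2.8/0.5, 148/15) = 9.867 servings → $2.47.
carrots + broccoli with both tight: 4.443 servings and 1.279 servings → $2.80.
carrots + banana: intersection lies outside the first quadrant.
broccoli + banana with both tight: 1.123 servings and 3.804 servings → $1.85.
So the least-cost plan costs $1.85.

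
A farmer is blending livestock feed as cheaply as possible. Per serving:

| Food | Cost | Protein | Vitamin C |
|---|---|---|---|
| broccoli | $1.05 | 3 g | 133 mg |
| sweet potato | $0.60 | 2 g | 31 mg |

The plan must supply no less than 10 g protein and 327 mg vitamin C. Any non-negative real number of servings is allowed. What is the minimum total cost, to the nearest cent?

The cheapest plan sits at a corner of the feasible region — with two constraints it uses at most two foods.
broccoli only: max(10/3, 327/133) = 3.333 servings → $3.50.
sweet potato only: max(10/2, 327/31) = 10.55 servings → $6.33.
broccoli + sweet potato with both tight: 1.988 servings and 2.017 servings → $3.30.
The minimum over all feasible corners is $3.30.

$3.30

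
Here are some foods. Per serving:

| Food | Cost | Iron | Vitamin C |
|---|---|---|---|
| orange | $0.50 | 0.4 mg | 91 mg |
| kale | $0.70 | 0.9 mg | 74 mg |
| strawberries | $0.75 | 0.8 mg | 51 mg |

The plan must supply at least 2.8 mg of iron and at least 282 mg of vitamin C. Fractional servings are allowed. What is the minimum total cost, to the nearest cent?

This is a tiny linear program; its minimum lies at a vertex of the feasible set. List the vertices and price them.
orange only: max(2.8/0.4, 282/91) = 7 servings → $3.50.
kale only: max(2.8/0.9, 282/74) = 3.811 servings → $2.67.
strawberries only: max(2.8/0.8, 282/51) = 5.529 servings → $4.15.
orange + kale with both tight: 0.891 servings and 2.715 servings → $2.35.
orange + strawberries with both tight: 1.58 servings and 2.71 servings → $2.82.
kale + strawberries with both targets exact would need a negative amount; discard.
The minimum over all feasible corners is $2.35.

$2.35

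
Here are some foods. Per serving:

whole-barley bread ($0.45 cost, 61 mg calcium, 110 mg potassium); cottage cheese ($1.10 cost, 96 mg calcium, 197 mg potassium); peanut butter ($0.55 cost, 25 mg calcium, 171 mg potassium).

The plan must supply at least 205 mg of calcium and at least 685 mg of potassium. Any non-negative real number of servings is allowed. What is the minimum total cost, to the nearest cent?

$2.43

With two linear requirements the optimum uses one or two foods; enumerate the corners.
whole-barley bread only: max(205/61, 685/110) = 6.227 servings → $2.80.
cottage cheese only: max(205/96, 685/197) = 3.477 servings → $3.82.
peanut butter only: max(205/25, 685/171) = 8.2 servings → $4.51.
whole-barley bread + cottage cheese with both targets exact would need a negative amount; discard.
whole-barley bread + peanut butter with both tight: 2.334 servings and 2.504 servings → $2.43.
cottage cheese + peanut butter with both tight: 1.56 servings and 2.208 servings → $2.93.
The minimum over all feasible corners is $2.43.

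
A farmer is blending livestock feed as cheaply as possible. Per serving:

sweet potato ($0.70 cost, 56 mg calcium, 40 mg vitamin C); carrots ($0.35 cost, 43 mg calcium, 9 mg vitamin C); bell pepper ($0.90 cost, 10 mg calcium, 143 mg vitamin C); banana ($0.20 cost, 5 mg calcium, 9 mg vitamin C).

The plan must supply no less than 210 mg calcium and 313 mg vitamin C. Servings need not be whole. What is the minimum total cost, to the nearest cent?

At the optimum either one food covers both requirements or two foods hit both targets exactly; no other combination can be cheaper.
sweet potato only: max(210/56, 313/40) = 7.825 servings → $5.48.
carrots only: max(210/43, 313/9) = 34.78 servings → $12.17.
bell pepper only: max(210/10, 313/143) = 21 servings → $18.90.
banana only: max(210/5, 313/9) = 42 servings → $8.40.
sweet potato + carrots: intersection lies outside the first quadrant.
sweet potato + bell pepper with both tight: 3.536 servings and 1.2 servings → $3.55.
sweet potato + banana with both tight: 1.069 servings and 30.03 servings → $6.75.
carrots + bell pepper with both tight: 4.44 servings and 1.909 servings → $3.27.
carrots + banana with both tight: 0.9503 servings and 33.83 servings → $7.10.
bell pepper + banana with both targets exact would need a negative amount; discard.
So the least-cost plan costs $3.27.

$3.27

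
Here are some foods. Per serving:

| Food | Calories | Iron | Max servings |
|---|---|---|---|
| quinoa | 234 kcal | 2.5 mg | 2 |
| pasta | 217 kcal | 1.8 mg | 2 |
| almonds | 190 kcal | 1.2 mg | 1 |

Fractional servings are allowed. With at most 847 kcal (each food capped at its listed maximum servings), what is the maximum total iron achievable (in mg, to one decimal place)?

8.1 mg

Iron per kcal: quinoa 0.01068, pasta 0.008295, almonds 0.006316.
Take 2 servings of quinoa: uses 468 kcal, +5.0 mg iron (running total 5.0 mg).
Take 1.747 servings of pasta: uses 379 kcal, +3.1 mg iron (running total 8.1 mg).
Filling greedily by iron-per-kcal is optimal for one linear limit, giving 8.1 mg.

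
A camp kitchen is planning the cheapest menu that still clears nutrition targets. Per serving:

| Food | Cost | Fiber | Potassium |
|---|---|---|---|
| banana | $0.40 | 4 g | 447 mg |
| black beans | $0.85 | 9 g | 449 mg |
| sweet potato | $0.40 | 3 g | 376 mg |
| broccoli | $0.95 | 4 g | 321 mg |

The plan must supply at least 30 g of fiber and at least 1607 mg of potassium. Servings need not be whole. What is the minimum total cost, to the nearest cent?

Two binding constraints pin down two serving amounts, so the optimal mix uses at most two foods. The candidates are each food alone (scaled to the tighter of fiber/potassium) and each pair with both constraints tight.
banana only: max(30/4, 1607/447) = 7.5 servings → $3.00.
black beans only: max(30/9, 1607/449) = 3.579 servings → $3.04.
sweet potato only: max(30/3, 1607/376) = 10 servings → $4.00.
broccoli only: max(30/4, 1607/321) = 7.5 servings → $7.12.
banana + black beans with both tight: 0.4459 servings and 3.135 servings → $2.84.
banana + sweet potato with both targets exact would need a negative amount; discard.
banana + broccoli with both targets exact would need a negative amount; discard.
black beans + sweet potato with both tight: 3.171 servings and 0.4875 servings → $2.89.
black beans + broccoli with both tight: 2.93 servings and 0.9085 servings → $3.35.
sweet potato + broccoli: the both-tight solution has a negative serving — not a feasible corner.
So the least-cost plan costs $2.84.

$2.84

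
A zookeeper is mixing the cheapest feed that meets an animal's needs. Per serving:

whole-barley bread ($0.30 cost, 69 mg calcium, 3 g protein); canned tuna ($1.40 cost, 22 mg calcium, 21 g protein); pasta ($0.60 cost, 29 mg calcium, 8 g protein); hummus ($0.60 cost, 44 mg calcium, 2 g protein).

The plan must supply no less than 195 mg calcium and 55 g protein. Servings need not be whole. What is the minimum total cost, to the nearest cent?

A basic optimal solution has at most two foods positive. Try each food alone and each pair with both targets met exactly.
whole-barley bread only: max(195/69, 55/3) = 18.33 servings → $5.50.
canned tuna only: max(195/22, 55/21) = 8.864 servings → $12.41.
pasta only: max(195/29, 55/8) = 6.875 servings → $4.12.
hummus only: max(195/44, 55/2) = 27.5 servings → $16.50.
whole-barley bread + canned tuna with both tight: 2.086 servings and 2.321 servings → $3.88.
whole-barley bread + pasta: the both-tight solution has a negative serving — not a feasible corner.
whole-barley bread + hummus: intersection lies outside the first quadrant.
canned tuna + pasta with both tight: 0.08083 servings and 6.663 servings → $4.11.
canned tuna + hummus with both tight: 2.307 servings and 3.278 servings → $5.20.
pasta + hummus with both targets exact would need a negative amount; discard.
So the least-cost plan costs $3.88.

$3.88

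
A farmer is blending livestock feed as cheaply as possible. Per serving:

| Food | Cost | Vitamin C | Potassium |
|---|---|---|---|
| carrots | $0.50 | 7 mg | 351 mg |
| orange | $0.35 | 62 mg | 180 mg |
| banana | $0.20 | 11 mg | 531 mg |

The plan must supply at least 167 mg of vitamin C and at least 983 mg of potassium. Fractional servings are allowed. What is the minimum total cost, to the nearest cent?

carrots only: max(167/7, 983/351) = 23.86 servings → $11.93.
orange only: max(167/62, 983/180) = 5.461 servings → $1.91.
banana only: max(167/11, 983/531) = 15.18 servings → $3.04.
carrots + orange with both tight: 1.506 servings and 2.523 servings → $1.64.
carrots + banana with both targets exact would need a negative amount; discard.
orange + banana with both tight: 2.516 servings and 0.9982 servings → $1.08.
The minimum over all feasible corners is $1.08.

$1.08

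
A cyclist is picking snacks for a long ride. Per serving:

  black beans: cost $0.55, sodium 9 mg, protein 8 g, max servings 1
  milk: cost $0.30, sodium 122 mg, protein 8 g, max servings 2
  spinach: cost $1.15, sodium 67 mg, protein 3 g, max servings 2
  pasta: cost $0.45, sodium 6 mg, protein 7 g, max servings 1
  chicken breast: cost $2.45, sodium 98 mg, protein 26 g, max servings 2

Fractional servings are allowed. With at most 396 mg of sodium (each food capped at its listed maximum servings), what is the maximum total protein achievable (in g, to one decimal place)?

79.1 g

Protein per mg sodium: pasta 1.167, black beans 0.8889, chicken breast 0.2653, milk 0.06557, spinach 0.04478.
Take 1 serving of pasta: uses 6 mg sodium, +7.0 g protein (running total 7.0 g).
Take 1 serving of black beans: uses 9 mg sodium, +8.0 g protein (running total 15.0 g).
Take 2 servings of chicken breast: uses 196 mg sodium, +52.0 g protein (running total 67.0 g).
Take 1.516 servings of milk: uses 185 mg sodium, +12.1 g protein (running total 79.1 g).
Filling greedily by protein-per-mg sodium is optimal for one linear limit, giving 79.1 g.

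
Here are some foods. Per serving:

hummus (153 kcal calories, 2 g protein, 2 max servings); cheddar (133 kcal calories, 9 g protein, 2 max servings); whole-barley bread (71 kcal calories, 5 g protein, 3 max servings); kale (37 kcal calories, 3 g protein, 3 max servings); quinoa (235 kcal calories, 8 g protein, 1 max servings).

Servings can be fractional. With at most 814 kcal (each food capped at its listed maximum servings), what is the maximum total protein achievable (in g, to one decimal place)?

49.6 g

Protein per kcal: kale 0.08108, whole-barley bread 0.07042, cheddar 0.06767, quinoa 0.03404, hummus 0.01307.
Take 3 servings of kale: uses 111 kcal, +9.0 g protein (running total 9.0 g).
Take 3 servings of whole-barley bread: uses 213 kcal, +15.0 g protein (running total 24.0 g).
Take 2 servings of cheddar: uses 266 kcal, +18.0 g protein (running total 42.0 g).
Take 0.9532 servings of quinoa: uses 224 kcal, +7.6 g protein (running total 49.6 g).
Filling greedily by protein-per-kcal is optimal for one linear limit, giving 49.6 g.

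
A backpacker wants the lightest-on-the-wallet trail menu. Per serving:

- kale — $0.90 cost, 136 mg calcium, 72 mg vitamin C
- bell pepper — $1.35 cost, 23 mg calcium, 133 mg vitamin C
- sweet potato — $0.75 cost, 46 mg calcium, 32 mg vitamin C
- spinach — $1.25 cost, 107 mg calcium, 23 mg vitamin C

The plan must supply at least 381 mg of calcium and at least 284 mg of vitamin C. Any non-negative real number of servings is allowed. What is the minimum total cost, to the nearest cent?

$3.34

kale only: max(381/136, 284/72) = 3.944 servings → $3.55.
bell pepper only: max(381/23, 284/133) = 16.57 servings → $22.36.
sweet potato only: max(381/46, 284/32) = 8.875 servings → $6.66.
spinach only: max(381/107, 284/23) = 12.35 servings → $15.43.
kale + bell pepper with both tight: 2.686 servings and 0.6811 servings → $3.34.
kale + sweet potato: intersection lies outside the first quadrant.
kale + spinach with both targets exact would need a negative amount; discard.
bell pepper + sweet potato with both tight: 0.162 servings and 8.202 servings → $6.37.
bell pepper + spinach with both tight: 1.578 servings and 3.222 servings → $6.16.
sweet potato + spinach with both targets exact would need a negative amount; discard.
So the least-cost plan costs $3.34.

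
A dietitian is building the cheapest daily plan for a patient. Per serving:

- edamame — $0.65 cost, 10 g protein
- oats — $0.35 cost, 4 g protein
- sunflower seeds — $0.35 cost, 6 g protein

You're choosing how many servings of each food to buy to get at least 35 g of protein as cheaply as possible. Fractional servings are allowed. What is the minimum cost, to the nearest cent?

Cost per g of protein: sunflower seeds $0.0583, edamame $0.0650, oats $0.0875.
With no serving limits, use only sunflower seeds: 35 g / 6 g = 5.833 servings × $0.35 = $2.04.

$2.04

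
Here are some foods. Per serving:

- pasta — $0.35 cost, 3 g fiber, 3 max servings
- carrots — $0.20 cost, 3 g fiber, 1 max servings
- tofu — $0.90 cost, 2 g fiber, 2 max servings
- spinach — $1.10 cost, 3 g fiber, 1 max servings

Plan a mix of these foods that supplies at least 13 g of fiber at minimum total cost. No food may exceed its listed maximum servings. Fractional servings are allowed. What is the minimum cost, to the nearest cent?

Cost per g of fiber: carrots $0.0667, pasta $0.1167, spinach $0.3667, tofu $0.4500.
Take 1 serving of carrots: +3.0 g fiber for $0.20 (total $0.20, still need 10.0 g).
Take 3 servings of pasta: +9.0 g fiber for $1.05 (total $1.25, still need 1.0 g).
Take 0.3333 servings of spinach: +1.0 g fiber for $0.37 (total $1.62, still need 0.0 g).
Filling from the cheapest source first is optimal under one linear minimum: $1.62.

$1.62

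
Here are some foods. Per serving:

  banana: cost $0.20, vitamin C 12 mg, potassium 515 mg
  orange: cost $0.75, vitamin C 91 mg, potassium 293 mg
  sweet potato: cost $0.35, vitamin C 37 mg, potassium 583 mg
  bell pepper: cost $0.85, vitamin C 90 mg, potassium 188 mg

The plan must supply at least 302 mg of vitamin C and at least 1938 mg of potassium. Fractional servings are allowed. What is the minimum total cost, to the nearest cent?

The cheapest plan sits at a corner of the feasible region — with two constraints it uses at most two foods.
banana only: max(302/12, 1938/515) = 25.17 servings → $5.03.
orange only: max(302/91, 1938/293) = 6.614 servings → $4.96.
sweet potato only: max(302/37, 1938/583) = 8.162 servings → $2.86.
bell pepper only: max(302/90, 1938/188) = 10.31 servings → $8.76.
banana + orange with both tight: 2.027 servings and 3.051 servings → $2.69.
banana + sweet potato with both targets exact would need a negative amount; discard.
banana + bell pepper with both tight: 2.668 servings and 3 servings → $3.08.
orange + sweet potato with both tight: 2.472 servings and 2.082 servings → $2.58.
orange + bell pepper with both targets exact would need a negative amount; discard.
sweet potato + bell pepper with both tight: 2.585 servings and 2.293 servings → $2.85.
Cheapest feasible corner: $2.58.

$2.58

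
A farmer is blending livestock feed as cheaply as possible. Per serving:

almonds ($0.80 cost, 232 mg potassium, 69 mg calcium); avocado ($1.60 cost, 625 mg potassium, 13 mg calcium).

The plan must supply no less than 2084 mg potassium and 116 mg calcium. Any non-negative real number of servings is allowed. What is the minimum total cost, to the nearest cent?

$5.57

Minimising a linear cost over {potassium ≥ 2084, calcium ≥ 116, servings ≥ 0} — the optimum is at a vertex, using one or two foods.
almonds only: max(2084/232, 116/69) = 8.983 servings → $7.19.
avocado only: max(2084/625, 116/13) = 8.923 servings → $14.28.
almonds + avocado with both tight: 1.132 servings and 2.914 servings → $5.57.
So the least-cost plan costs $5.57.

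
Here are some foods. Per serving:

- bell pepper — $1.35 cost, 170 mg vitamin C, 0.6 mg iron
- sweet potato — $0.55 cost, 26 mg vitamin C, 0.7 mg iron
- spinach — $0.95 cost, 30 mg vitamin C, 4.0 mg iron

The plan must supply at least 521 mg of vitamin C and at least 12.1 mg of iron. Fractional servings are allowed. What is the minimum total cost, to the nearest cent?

$6.01

This is a tiny linear program; its minimum lies at a vertex of the feasible set. List the vertices and price them.
bell pepper only: max(521/170, 12.1/0.6) = 20.17 servings → $27.23.
sweet potato only: max(521/26, 12.1/0.7) = 20.04 servings → $11.02.
spinach only: max(521/30, 12.1/4.0) = 17.37 servings → $16.50.
bell pepper + sweet potato with both tight: 0.4845 servings and 16.87 servings → $9.93.
bell pepper + spinach with both tight: 2.6 servings and 2.635 servings → $6.01.
sweet potato + spinach: intersection lies outside the first quadrant.
So the least-cost plan costs $6.01.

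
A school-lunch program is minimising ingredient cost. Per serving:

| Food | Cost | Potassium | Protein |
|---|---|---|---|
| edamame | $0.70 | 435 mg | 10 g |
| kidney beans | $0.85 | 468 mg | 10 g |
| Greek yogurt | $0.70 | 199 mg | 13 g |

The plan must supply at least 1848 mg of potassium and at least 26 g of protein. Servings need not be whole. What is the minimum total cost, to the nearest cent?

$2.97

edamame only: max(1848/435, 26/10) = 4.248 servings → $2.97.
kidney beans only: max(1848/468, 26/10) = 3.949 servings → $3.36.
Greek yogurt only: max(1848/199, 26/13) = 9.286 servings → $6.50.
edamame + kidney beans: intersection lies outside the first quadrant.
edamame + Greek yogurt with both targets exact would need a negative amount; discard.
kidney beans + Greek yogurt: intersection lies outside the first quadrant.
Cheapest feasible corner: $2.97.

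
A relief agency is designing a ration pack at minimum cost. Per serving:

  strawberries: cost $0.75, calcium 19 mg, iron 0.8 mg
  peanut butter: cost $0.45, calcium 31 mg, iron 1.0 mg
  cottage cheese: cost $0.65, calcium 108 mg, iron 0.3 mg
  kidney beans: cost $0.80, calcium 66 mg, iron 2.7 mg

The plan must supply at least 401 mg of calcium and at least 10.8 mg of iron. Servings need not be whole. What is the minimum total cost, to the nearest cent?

The cheapest plan sits at a corner of the feasible region — with two constraints it uses at most two foods.
strawberries only: max(401/19, 10.8/0.8) = 21.11 servings → $15.83.
peanut butter only: max(401/31, 10.8/1.0) = 12.94 servings → $5.82.
cottage cheese only: max(401/108, 10.8/0.3) = 36 servings → $23.40.
kidney beans only: max(401/66, 10.8/2.7) = 6.076 servings → $4.86.
strawberries + peanut butter: the both-tight solution has a negative serving — not a feasible corner.
strawberries + cottage cheese with both tight: 12.96 servings and 1.432 servings → $10.65.
strawberries + kidney beans: intersection lies outside the first quadrant.
peanut butter + cottage cheese with both tight: 10.6 servings and 0.6707 servings → $5.21.
peanut butter + kidney beans: intersection lies outside the first quadrant.
cottage cheese + kidney beans with both tight: 1.361 servings and 3.849 servings → $3.96.
So the least-cost plan costs $3.96.

$3.96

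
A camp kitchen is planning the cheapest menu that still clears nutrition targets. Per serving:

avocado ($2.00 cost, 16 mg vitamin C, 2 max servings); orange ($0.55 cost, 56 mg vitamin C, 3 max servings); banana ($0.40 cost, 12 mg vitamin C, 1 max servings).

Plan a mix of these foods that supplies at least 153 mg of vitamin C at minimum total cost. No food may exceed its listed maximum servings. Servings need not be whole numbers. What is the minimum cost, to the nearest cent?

$1.50

Cost per mg of vitamin C: orange $0.0098, banana $0.0333, avocado $0.1250.
Take 2.732 servings of orange: +153.0 mg vitamin C for $1.50 (total $1.50, still need 0.0 mg).
Greedy by cheapest-per-mg is optimal for a single linear constraint, so the minimum cost is $1.50.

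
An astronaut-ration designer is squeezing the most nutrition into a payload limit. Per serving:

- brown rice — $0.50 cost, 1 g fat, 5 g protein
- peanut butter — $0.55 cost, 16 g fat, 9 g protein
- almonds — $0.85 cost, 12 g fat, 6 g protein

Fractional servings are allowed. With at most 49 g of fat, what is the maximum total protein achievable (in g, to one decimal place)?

245.0 g

Protein per g fat: brown rice 5, peanut butter 0.5625, almonds 0.5.
With no serving limits, spend the whole fat allowance on brown rice: 49 g / 1 g × 5 g = 245.0 g.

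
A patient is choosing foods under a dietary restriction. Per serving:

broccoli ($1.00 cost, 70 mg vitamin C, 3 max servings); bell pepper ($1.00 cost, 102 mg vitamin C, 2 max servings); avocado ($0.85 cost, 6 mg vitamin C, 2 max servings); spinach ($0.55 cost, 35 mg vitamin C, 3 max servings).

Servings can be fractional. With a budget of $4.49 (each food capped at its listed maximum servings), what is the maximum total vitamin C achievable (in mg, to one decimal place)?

Vitamin C per dollar: bell pepper 102, broccoli 70, spinach 63.64, avocado 7.059.
Take 2 servings of bell pepper: spends $2.00, +204.0 mg vitamin C (running total 204.0 mg).
Take 2.49 servings of broccoli: spends $2.49, +174.3 mg vitamin C (running total 378.3 mg).
Filling greedily by vitamin C-per-dollar is optimal for one linear limit, giving 378.3 mg.

378.3 mg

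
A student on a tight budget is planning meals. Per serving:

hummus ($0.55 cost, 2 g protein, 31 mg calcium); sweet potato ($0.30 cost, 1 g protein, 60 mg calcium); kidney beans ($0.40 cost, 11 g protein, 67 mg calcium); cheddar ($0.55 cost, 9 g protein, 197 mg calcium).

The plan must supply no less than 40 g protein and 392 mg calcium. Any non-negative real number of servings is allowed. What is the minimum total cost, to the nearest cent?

hummus only: max(40/2, 392/31) = 20 servings → $11.00.
sweet potato only: max(40/1, 392/60) = 40 servings → $12.00.
kidney beans only: max(40/11, 392/67) = 5.851 servings → $2.34.
cheddar only: max(40/9, 392/197) = 4.444 servings → $2.44.
hummus + sweet potato: intersection lies outside the first quadrant.
hummus + kidney beans with both tight: 7.884 servings and 2.203 servings → $5.22.
hummus + cheddar: intersection lies outside the first quadrant.
sweet potato + kidney beans with both tight: 2.752 servings and 3.386 servings → $2.18.
sweet potato + cheddar: intersection lies outside the first quadrant.
kidney beans + cheddar with both tight: 2.783 servings and 1.043 servings → $1.69.
So the least-cost plan costs $1.69.

$1.69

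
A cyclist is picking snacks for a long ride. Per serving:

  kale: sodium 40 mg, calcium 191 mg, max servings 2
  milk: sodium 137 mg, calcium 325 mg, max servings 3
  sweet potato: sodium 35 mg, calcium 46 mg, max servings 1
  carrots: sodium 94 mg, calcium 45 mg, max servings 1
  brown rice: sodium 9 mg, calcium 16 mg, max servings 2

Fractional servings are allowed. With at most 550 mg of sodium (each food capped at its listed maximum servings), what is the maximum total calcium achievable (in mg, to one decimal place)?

1437.9 mg

Calcium per mg sodium: kale 4.775, milk 2.372, brown rice 1.778, sweet potato 1.314, carrots 0.4787.
Take 2 servings of kale: uses 80 mg sodium, +382.0 mg calcium (running total 382.0 mg).
Take 3 servings of milk: uses 411 mg sodium, +975.0 mg calcium (running total 1357.0 mg).
Take 2 servings of brown rice: uses 18 mg sodium, +32.0 mg calcium (running total 1389.0 mg).
Take 1 serving of sweet potato: uses 35 mg sodium, +46.0 mg calcium (running total 1435.0 mg).
Take 0.06383 servings of carrots: uses 6 mg sodium, +2.9 mg calcium (running total 1437.9 mg).
Filling greedily by calcium-per-mg sodium is optimal for one linear limit, giving 1437.9 mg.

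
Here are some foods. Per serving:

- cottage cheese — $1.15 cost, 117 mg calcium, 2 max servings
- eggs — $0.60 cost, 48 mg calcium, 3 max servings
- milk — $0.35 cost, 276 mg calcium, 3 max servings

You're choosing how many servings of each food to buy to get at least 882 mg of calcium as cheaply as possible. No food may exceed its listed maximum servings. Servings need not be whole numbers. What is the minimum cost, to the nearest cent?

Cost per mg of calcium: milk $0.0013, cottage cheese $0.0098, eggs $0.0125.
Take 3 servings of milk: +828.0 mg calcium for $1.05 (total $1.05, still need 54.0 mg).
Take 0.4615 servings of cottage cheese: +54.0 mg calcium for $0.53 (total $1.58, still need 0.0 mg).
Filling from the cheapest source first is optimal under one linear minimum: $1.58.

$1.58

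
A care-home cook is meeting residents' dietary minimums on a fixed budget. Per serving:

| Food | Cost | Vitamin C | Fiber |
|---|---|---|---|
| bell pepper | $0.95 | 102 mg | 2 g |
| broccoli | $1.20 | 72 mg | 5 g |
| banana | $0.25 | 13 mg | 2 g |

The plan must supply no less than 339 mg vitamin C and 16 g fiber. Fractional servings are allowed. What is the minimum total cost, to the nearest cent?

An LP optimum is at a vertex; with two nutrient constraints at most two foods are used. Check each candidate.
bell pepper only: max(339/102, 16/2) = 8 servings → $7.60.
broccoli only: max(339/72, 16/5) = 4.708 servings → $5.65.
banana only: max(339/13, 16/2) = 26.08 servings → $6.52.
bell pepper + broccoli with both tight: 1.484 servings and 2.607 servings → $4.54.
bell pepper + banana with both tight: 2.64 servings and 5.36 servings → $3.85.
broccoli + banana: intersection lies outside the first quadrant.
So the least-cost plan costs $3.85.

$3.85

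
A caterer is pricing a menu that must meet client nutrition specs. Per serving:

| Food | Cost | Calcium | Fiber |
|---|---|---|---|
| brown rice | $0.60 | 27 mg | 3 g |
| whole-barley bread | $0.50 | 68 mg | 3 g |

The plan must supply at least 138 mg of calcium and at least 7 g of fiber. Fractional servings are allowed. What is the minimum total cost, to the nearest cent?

$1.17

Compare the cost at each extreme point of the feasible region.
brown rice only: max(138/27, 7/3) = 5.111 servings → $3.07.
whole-barley bread only: max(138/68, 7/3) = 2.333 servings → $1.17.
brown rice + whole-barley bread with both tight: 0.5041 servings and 1.829 servings → $1.22.
Cheapest feasible corner: $1.17.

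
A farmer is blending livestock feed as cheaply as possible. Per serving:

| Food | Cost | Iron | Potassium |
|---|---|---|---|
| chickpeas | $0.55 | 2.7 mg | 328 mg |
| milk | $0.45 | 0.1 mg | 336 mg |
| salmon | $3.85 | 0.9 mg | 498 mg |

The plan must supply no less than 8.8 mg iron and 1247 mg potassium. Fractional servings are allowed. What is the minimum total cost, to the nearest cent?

$2.03

Check every corner: each single food scaled to meet both minima, and each pair solved so both constraints bind.
chickpeas only: max(8.8/2.7, 1247/328) = 3.802 servings → $2.09.
milk only: max(8.8/0.1, 1247/336) = 88 servings → $39.60.
salmon only: max(8.8/0.9, 1247/498) = 9.778 servings → $37.64.
chickpeas + milk with both tight: 3.239 servings and 0.5495 servings → $2.03.
chickpeas + salmon with both tight: 3.107 servings and 0.4579 servings → $3.47.
milk + salmon: intersection lies outside the first quadrant.
So the least-cost plan costs $2.03.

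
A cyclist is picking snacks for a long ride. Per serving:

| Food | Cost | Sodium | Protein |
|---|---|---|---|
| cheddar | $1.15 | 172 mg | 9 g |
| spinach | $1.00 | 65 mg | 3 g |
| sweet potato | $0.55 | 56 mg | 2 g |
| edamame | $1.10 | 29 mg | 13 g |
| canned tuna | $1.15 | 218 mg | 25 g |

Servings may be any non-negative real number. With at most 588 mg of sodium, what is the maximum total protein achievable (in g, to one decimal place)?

263.6 g

Protein per mg sodium: edamame 0.4483, canned tuna 0.1147, cheddar 0.05233, spinach 0.04615, sweet potato 0.03571.
With no serving limits, spend the whole sodium allowance on edamame: 588 mg / 29 mg × 13 g = 263.6 g.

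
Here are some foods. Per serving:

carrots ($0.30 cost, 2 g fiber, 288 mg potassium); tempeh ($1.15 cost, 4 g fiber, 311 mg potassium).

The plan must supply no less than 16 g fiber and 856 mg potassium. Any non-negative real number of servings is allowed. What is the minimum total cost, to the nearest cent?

An LP optimum is at a vertex; with two nutrient constraints at most two foods are used. Check each candidate.
carrots only: max(16/2, 856/288) = 8 servings → $2.40.
tempeh only: max(16/4, 856/311) = 4 servings → $4.60.
carrots + tempeh: the both-tight solution has a negative serving — not a feasible corner.
So the least-cost plan costs $2.40.

$2.40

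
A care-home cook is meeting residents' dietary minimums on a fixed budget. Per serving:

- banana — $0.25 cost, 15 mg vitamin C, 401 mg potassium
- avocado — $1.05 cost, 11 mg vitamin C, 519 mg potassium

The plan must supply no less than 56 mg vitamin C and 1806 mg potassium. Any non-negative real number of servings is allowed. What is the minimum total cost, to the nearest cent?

$1.13

With two linear requirements the optimum uses one or two foods; enumerate the corners.
banana only: max(56/15, 1806/401) = 4.504 servings → $1.13.
avocado only: max(56/11, 1806/519) = 5.091 servings → $5.35.
banana + avocado with both tight: 2.726 servings and 1.373 servings → $2.12.
Cheapest feasible corner: $1.13.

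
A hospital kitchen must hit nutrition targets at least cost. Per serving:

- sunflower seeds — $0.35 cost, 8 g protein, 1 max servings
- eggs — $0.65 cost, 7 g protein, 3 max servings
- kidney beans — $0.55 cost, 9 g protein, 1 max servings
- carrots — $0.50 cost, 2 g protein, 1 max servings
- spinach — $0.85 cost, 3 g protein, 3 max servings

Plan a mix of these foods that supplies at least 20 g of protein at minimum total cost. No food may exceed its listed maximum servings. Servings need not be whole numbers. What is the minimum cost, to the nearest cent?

$1.18

Cost per g of protein: sunflower seeds $0.0437, kidney beans $0.0611, eggs $0.0929, carrots $0.2500, spinach $0.2833.
Take 1 serving of sunflower seeds: +8.0 g protein for $0.35 (total $0.35, still need 12.0 g).
Take 1 serving of kidney beans: +9.0 g protein for $0.55 (total $0.90, still need 3.0 g).
Take 0.4286 servings of eggs: +3.0 g protein for $0.28 (total $1.18, still need 0.0 g).
Greedy by cheapest-per-g is optimal for a single linear constraint, so the minimum cost is $1.18.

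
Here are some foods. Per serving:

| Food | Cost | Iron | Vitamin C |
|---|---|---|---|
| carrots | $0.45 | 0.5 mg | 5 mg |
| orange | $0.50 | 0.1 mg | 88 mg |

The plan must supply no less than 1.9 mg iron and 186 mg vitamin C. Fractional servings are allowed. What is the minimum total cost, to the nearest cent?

The cheapest plan sits at a corner of the feasible region — with two constraints it uses at most two foods.
carrots only: max(1.9/0.5, 186/5) = 37.2 servings → $16.74.
orange only: max(1.9/0.1, 186/88) = 19 servings → $9.50.
carrots + orange with both tight: 3.416 servings and 1.92 servings → $2.50.
The minimum over all feasible corners is $2.50.

$2.50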